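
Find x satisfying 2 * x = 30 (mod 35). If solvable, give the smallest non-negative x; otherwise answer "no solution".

15

First find gcd(2, 35):
35 = 17×2 + 1
2 = 2×1 + 0
gcd = 1, so a unique solution mod 35 exists.
Back-substitute for the Bézout coefficients:
1 = 35 − 17·2
So 2·(-17) ≡ 1 (mod 35), giving 2⁻¹ ≡ 18.
x ≡ 2⁻¹·30 ≡ 18·30 ≡ 15 (mod 35).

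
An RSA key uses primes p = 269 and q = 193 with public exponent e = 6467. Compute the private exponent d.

φ(n) = (p−1)(q−1) = 268·192 = 51456.
Need d with 6467·d ≡ 1 (mod 51456). Apply the extended Euclidean algorithm:
51456 = 7*6467 + 6187
6467 = 1*6187 + 280
6187 = 22*280 + 27
280 = 10*27 + 10
27 = 2*10 + 7
10 = 1*7 + 3
7 = 2*3 + 1
3 = 3*1 + 0
Back-substitute:
1 = 7 − 2·3
1 = −2·10 + 3·7
1 = 3·27 − 8·10
1 = −8·280 + 83·27
1 = 83·6187 − 1834·280
1 = −1834·6467 + 1917·6187
1 = 1917·51456 − 15253·6467
So 6467·(-15253) ≡ 1 (mod 51456), hence d ≡ -15253 ≡ 36203 (mod 51456).

36203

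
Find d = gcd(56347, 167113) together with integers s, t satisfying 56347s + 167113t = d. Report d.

1

Repeated division:
167113 = 2*56347 + 54419
56347 = 1*54419 + 1928
54419 = 28*1928 + 435
1928 = 4*435 + 188
435 = 2*188 + 59
188 = 3*59 + 11
59 = 5*11 + 4
11 = 2*4 + 3
4 = 1*3 + 1
3 = 3*1 + 0
gcd(56347, 167113) = 1.
Working backward:
1 = 4 − 3
1 = −11 + 3·4
1 = 3·59 − 16·11
1 = −16·188 + 51·59
1 = 51·435 − 118·188
1 = −118·1928 + 523·435
1 = 523·54419 − 14762·1928
1 = −14762·56347 + 15285·54419
1 = 15285·167113 − 45332·56347
So 1 = (15285)·167113 + (-45332)·56347.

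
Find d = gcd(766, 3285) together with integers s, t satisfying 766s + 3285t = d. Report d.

1

Euclidean algorithm:
3285 = 4·766 + 221
766 = 3·221 + 103
221 = 2·103 + 15
103 = 6·15 + 13
15 = 1·13 + 2
13 = 6·2 + 1
2 = 2·1 + 0
gcd(766, 3285) = 1.
Working backward:
1 = 13 − 6·2
1 = −6·15 + 7·13
1 = 7·103 − 48·15
1 = −48·221 + 103·103
1 = 103·766 − 357·221
1 = −357·3285 + 1531·766
So 1 = (-357)·3285 + (1531)·766.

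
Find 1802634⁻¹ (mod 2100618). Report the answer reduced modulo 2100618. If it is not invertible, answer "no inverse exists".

no inverse exists

Euclidean algorithm on 2100618, 1802634:
2100618 = 1×1802634 + 297984
1802634 = 6×297984 + 14730
297984 = 20×14730 + 3384
14730 = 4×3384 + 1194
3384 = 2×1194 + 996
1194 = 1×996 + 198
996 = 5×198 + 6
198 = 33×6 + 0
Since gcd = 6 > 1, 1802634 is not a unit mod 2100618.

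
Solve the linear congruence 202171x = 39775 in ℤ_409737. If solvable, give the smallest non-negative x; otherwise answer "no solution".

185677

First find gcd(202171, 409737):
409737 = 2·202171 + 5395
202171 = 37·5395 + 2556
5395 = 2·2556 + 283
2556 = 9·283 + 9
283 = 31·9 + 4
9 = 2·4 + 1
4 = 4·1 + 0
gcd = 1, so a unique solution mod 409737 exists.
Back-substitute for the Bézout coefficients:
1 = 9 − 2·4
1 = −2·283 + 63·9
1 = 63·2556 − 569·283
1 = −569·5395 + 1201·2556
1 = 1201·202171 − 45006·5395
1 = −45006·409737 + 91213·202171
So 202171·(91213) ≡ 1 (mod 409737), giving 202171⁻¹ ≡ 91213.
x ≡ 202171⁻¹·39775 ≡ 91213·39775 ≡ 185677 (mod 409737).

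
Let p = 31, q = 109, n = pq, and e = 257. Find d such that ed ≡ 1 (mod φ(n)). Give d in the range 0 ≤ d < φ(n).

φ(n) = (p−1)(q−1) = 30·108 = 3240.
Need d with 257·d ≡ 1 (mod 3240). Apply the extended Euclidean algorithm:
3240 = 12*257 + 156
257 = 1*156 + 101
156 = 1*101 + 55
101 = 1*55 + 46
55 = 1*46 + 9
46 = 5*9 + 1
9 = 9*1 + 0
Back-substitute:
1 = 46 − 5·9
1 = −5·55 + 6·46
1 = 6·101 − 11·55
1 = −11·156 + 17·101
1 = 17·257 − 28·156
1 = −28·3240 + 353·257
So 257·353 ≡ 1 (mod 3240), hence d = 353.

353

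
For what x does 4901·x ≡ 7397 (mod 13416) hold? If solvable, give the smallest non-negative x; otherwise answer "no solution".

601

First find gcd(4901, 13416):
13416 = 2*4901 + 3614
4901 = 1*3614 + 1287
3614 = 2*1287 + 1040
1287 = 1*1040 + 247
1040 = 4*247 + 52
247 = 4*52 + 39
52 = 1*39 + 13
39 = 3*13 + 0
gcd = 13 and 13 | 7397, so solutions exist. Divide through by 13: 377x ≡ 569 (mod 1032).
Now find 377⁻¹ mod 1032:
1032 = 2×377 + 278
377 = 1×278 + 99
278 = 2×99 + 80
99 = 1×80 + 19
80 = 4×19 + 4
19 = 4×4 + 3
4 = 1×3 + 1
3 = 3×1 + 0
Back-substitute:
1 = 4 − 3
1 = −19 + 5·4
1 = 5·80 − 21·19
1 = −21·99 + 26·80
1 = 26·278 − 73·99
1 = −73·377 + 99·278
1 = 99·1032 − 271·377
So 377·(-271) ≡ 1 (mod 1032), i.e. 377⁻¹ ≡ 761.
Then x ≡ 761·569 ≡ 601 (mod 1032); the smallest non-negative solution is x = 601.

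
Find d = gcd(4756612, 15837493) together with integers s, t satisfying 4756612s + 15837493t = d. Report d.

Apply Euclid's algorithm to 15837493 and 4756612:
15837493 = 3·4756612 + 1567657
4756612 = 3·1567657 + 53641
1567657 = 29·53641 + 12068
53641 = 4·12068 + 5369
12068 = 2·5369 + 1330
5369 = 4·1330 + 49
1330 = 27·49 + 7
49 = 7·7 + 0
gcd(4756612, 15837493) = 7.
Back-substituting:
7 = 1330 − 27·49
7 = −27·5369 + 109·1330
7 = 109·12068 − 245·5369
7 = −245·53641 + 1089·12068
7 = 1089·1567657 − 31826·53641
7 = −31826·4756612 + 96567·1567657
7 = 96567·15837493 − 321527·4756612
So 7 = (96567)·15837493 + (-321527)·4756612.

7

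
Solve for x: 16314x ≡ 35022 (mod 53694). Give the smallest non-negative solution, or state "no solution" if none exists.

8780

First find gcd(16314, 53694):
53694 = 3*16314 + 4752
16314 = 3*4752 + 2058
4752 = 2*2058 + 636
2058 = 3*636 + 150
636 = 4*150 + 36
150 = 4*36 + 6
36 = 6*6 + 0
gcd = 6 and 6 | 35022, so solutions exist. Divide through by 6: 2719x ≡ 5837 (mod 8949).
Now find 2719⁻¹ mod 8949:
8949 = 3·2719 + 792
2719 = 3·792 + 343
792 = 2·343 + 106
343 = 3·106 + 25
106 = 4·25 + 6
25 = 4·6 + 1
6 = 6·1 + 0
Back-substitute:
1 = 25 − 4·6
1 = −4·106 + 17·25
1 = 17·343 − 55·106
1 = −55·792 + 127·343
1 = 127·2719 − 436·792
1 = −436·8949 + 1435·2719
So 2719⁻¹ ≡ 1435 (mod 8949).
Then x ≡ 1435·5837 ≡ 8780 (mod 8949); the smallest non-negative solution is x = 8780.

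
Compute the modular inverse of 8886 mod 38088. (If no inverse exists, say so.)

no inverse exists

Compute gcd(8886, 38088):
38088 = 4*8886 + 2544
8886 = 3*2544 + 1254
2544 = 2*1254 + 36
1254 = 34*36 + 30
36 = 1*30 + 6
30 = 5*6 + 0
The gcd is 6, not 1, hence no inverse exists.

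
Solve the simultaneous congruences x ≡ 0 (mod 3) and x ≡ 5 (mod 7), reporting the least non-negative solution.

Write x = 0 + 3·k. Then 3·k ≡ 5 − 0 ≡ 5 (mod 7).
Need 3⁻¹ mod 7. Extended Euclid on (7, 3):
7 = 2×3 + 1
3 = 3×1 + 0
Back-substitute:
1 = 7 − 2·3
3⁻¹ ≡ 5 (mod 7), so k ≡ 5·5 ≡ 4 (mod 7).
x = 0 + 3·4 = 12.

12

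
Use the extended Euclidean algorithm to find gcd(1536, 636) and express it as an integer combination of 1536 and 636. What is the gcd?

Euclidean algorithm:
1536 = 2·636 + 264
636 = 2·264 + 108
264 = 2·108 + 48
108 = 2·48 + 12
48 = 4·12 + 0
gcd(1536, 636) = 12.
Back-substituting:
12 = 108 − 2·48
12 = −2·264 + 5·108
12 = 5·636 − 12·264
12 = −12·1536 + 29·636
So 12 = (-12)·1536 + (29)·636.

12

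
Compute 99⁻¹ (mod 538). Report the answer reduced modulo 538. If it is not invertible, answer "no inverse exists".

125

Run Euclid on (538, 99):
538 = 5×99 + 43
99 = 2×43 + 13
43 = 3×13 + 4
13 = 3×4 + 1
4 = 4×1 + 0
gcd = 1, so the inverse exists. Back-substitute:
1 = 13 − 3·4
1 = −3·43 + 10·13
1 = 10·99 − 23·43
1 = −23·538 + 125·99
So 99·125 ≡ 1 (mod 538).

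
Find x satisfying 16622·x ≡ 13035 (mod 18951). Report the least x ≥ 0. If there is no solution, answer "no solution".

First find gcd(16622, 18951):
18951 = 1·16622 + 2329
16622 = 7·2329 + 319
2329 = 7·319 + 96
319 = 3·96 + 31
96 = 3·31 + 3
31 = 10·3 + 1
3 = 3·1 + 0
gcd = 1, so a unique solution mod 18951 exists.
Back-substitute for the Bézout coefficients:
1 = 31 − 10·3
1 = −10·96 + 31·31
1 = 31·319 − 103·96
1 = −103·2329 + 752·319
1 = 752·16622 − 5367·2329
1 = −5367·18951 + 6119·16622
So 16622·(6119) ≡ 1 (mod 18951), giving 16622⁻¹ ≡ 6119.
x ≡ 16622⁻¹·13035 ≡ 6119·13035 ≡ 15357 (mod 18951).

15357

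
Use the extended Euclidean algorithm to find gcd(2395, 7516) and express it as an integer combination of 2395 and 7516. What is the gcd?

Apply Euclid's algorithm to 7516 and 2395:
7516 = 3*2395 + 331
2395 = 7*331 + 78
331 = 4*78 + 19
78 = 4*19 + 2
19 = 9*2 + 1
2 = 2*1 + 0
gcd(2395, 7516) = 1.
Back-substituting:
1 = 19 − 9·2
1 = −9·78 + 37·19
1 = 37·331 − 157·78
1 = −157·2395 + 1136·331
1 = 1136·7516 − 3565·2395
So 1 = (1136)·7516 + (-3565)·2395.

1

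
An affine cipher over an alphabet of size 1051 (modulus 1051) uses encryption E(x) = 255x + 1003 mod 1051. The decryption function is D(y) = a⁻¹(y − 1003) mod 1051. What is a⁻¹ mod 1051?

305

Extended Euclidean algorithm:
1051 = 4·255 + 31
255 = 8·31 + 7
31 = 4·7 + 3
7 = 2·3 + 1
3 = 3·1 + 0
The gcd is 1. Working backward:
1 = 7 − 2·3
1 = −2·31 + 9·7
1 = 9·255 − 74·31
1 = −74·1051 + 305·255
So 255·305 ≡ 1 (mod 1051).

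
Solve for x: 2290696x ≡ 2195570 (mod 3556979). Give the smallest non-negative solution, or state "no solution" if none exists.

First find gcd(2290696, 3556979):
3556979 = 1×2290696 + 1266283
2290696 = 1×1266283 + 1024413
1266283 = 1×1024413 + 241870
1024413 = 4×241870 + 56933
241870 = 4×56933 + 14138
56933 = 4×14138 + 381
14138 = 37×381 + 41
381 = 9×41 + 12
41 = 3×12 + 5
12 = 2×5 + 2
5 = 2×2 + 1
2 = 2×1 + 0
gcd = 1, so a unique solution mod 3556979 exists.
Back-substitute for the Bézout coefficients:
1 = 5 − 2·2
1 = −2·12 + 5·5
1 = 5·41 − 17·12
1 = −17·381 + 158·41
1 = 158·14138 − 5863·381
1 = −5863·56933 + 23610·14138
1 = 23610·241870 − 100303·56933
1 = −100303·1024413 + 424822·241870
1 = 424822·1266283 − 525125·1024413
1 = −525125·2290696 + 949947·1266283
1 = 949947·3556979 − 1475072·2290696
So 2290696·(-1475072) ≡ 1 (mod 3556979), giving 2290696⁻¹ ≡ 2081907.
x ≡ 2290696⁻¹·2195570 ≡ 2081907·2195570 ≡ 1991481 (mod 3556979).

1991481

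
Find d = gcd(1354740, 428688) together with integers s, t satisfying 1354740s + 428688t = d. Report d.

Repeated division:
1354740 = 3*428688 + 68676
428688 = 6*68676 + 16632
68676 = 4*16632 + 2148
16632 = 7*2148 + 1596
2148 = 1*1596 + 552
1596 = 2*552 + 492
552 = 1*492 + 60
492 = 8*60 + 12
60 = 5*12 + 0
gcd(1354740, 428688) = 12.
Express as a combination:
12 = 492 − 8·60
12 = −8·552 + 9·492
12 = 9·1596 − 26·552
12 = −26·2148 + 35·1596
12 = 35·16632 − 271·2148
12 = −271·68676 + 1119·16632
12 = 1119·428688 − 6985·68676
12 = −6985·1354740 + 22074·428688
So 12 = (-6985)·1354740 + (22074)·428688.

12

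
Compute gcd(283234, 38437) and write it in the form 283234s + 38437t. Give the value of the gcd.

7

Repeated division:
283234 = 7×38437 + 14175
38437 = 2×14175 + 10087
14175 = 1×10087 + 4088
10087 = 2×4088 + 1911
4088 = 2×1911 + 266
1911 = 7×266 + 49
266 = 5×49 + 21
49 = 2×21 + 7
21 = 3×7 + 0
gcd(283234, 38437) = 7.
Working backward:
7 = 49 − 2·21
7 = −2·266 + 11·49
7 = 11·1911 − 79·266
7 = −79·4088 + 169·1911
7 = 169·10087 − 417·4088
7 = −417·14175 + 586·10087
7 = 586·38437 − 1589·14175
7 = −1589·283234 + 11709·38437
So 7 = (-1589)·283234 + (11709)·38437.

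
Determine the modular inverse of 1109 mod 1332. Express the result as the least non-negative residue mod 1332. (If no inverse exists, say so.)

221

Apply the Euclidean algorithm to 1332 and 1109:
1332 = 1*1109 + 223
1109 = 4*223 + 217
223 = 1*217 + 6
217 = 36*6 + 1
6 = 6*1 + 0
The gcd is 1. Working backward:
1 = 217 − 36·6
1 = −36·223 + 37·217
1 = 37·1109 − 184·223
1 = −184·1332 + 221·1109
So 1109·221 ≡ 1 (mod 1332).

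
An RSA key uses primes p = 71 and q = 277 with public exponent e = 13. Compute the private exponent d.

8917

φ(n) = (p−1)(q−1) = 70·276 = 19320.
Need d with 13·d ≡ 1 (mod 19320). Apply the extended Euclidean algorithm:
19320 = 1486*13 + 2
13 = 6*2 + 1
2 = 2*1 + 0
Back-substitute:
1 = 13 − 6·2
1 = −6·19320 + 8917·13
So 13·8917 ≡ 1 (mod 19320), hence d = 8917.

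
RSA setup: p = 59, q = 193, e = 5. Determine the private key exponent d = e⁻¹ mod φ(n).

φ(n) = (p−1)(q−1) = 58·192 = 11136.
Need d with 5·d ≡ 1 (mod 11136). Apply the extended Euclidean algorithm:
11136 = 2227*5 + 1
5 = 5*1 + 0
Back-substitute:
1 = 11136 − 2227·5
So 5·(-2227) ≡ 1 (mod 11136), hence d ≡ -2227 ≡ 8909 (mod 11136).

8909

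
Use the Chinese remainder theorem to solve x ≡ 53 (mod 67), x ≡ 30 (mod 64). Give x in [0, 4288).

2398

Write x = 53 + 67·k. Then 67·k ≡ 30 − 53 ≡ 41 (mod 64).
Need 67⁻¹ mod 64. Extended Euclid on (64, 3):
64 = 21*3 + 1
3 = 3*1 + 0
Back-substitute:
1 = 64 − 21·3
67⁻¹ ≡ 43 (mod 64), so k ≡ 43·41 ≡ 35 (mod 64).
x = 53 + 67·35 = 2398.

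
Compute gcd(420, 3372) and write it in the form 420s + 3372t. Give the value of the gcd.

12

Repeated division:
3372 = 8×420 + 12
420 = 35×12 + 0
gcd(420, 3372) = 12.
Back-substituting:
12 = 3372 − 8·420
So 12 = (1)·3372 + (-8)·420.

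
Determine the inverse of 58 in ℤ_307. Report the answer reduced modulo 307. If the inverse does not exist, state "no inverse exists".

gcd(307, 58) by repeated division:
307 = 5*58 + 17
58 = 3*17 + 7
17 = 2*7 + 3
7 = 2*3 + 1
3 = 3*1 + 0
gcd = 1, so the inverse exists. Back-substitute:
1 = 7 − 2·3
1 = −2·17 + 5·7
1 = 5·58 − 17·17
1 = −17·307 + 90·58
So 58·90 ≡ 1 (mod 307).

90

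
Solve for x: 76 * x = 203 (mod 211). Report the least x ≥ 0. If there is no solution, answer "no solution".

First find gcd(76, 211):
211 = 2×76 + 59
76 = 1×59 + 17
59 = 3×17 + 8
17 = 2×8 + 1
8 = 8×1 + 0
gcd = 1, so a unique solution mod 211 exists.
Back-substitute for the Bézout coefficients:
1 = 17 − 2·8
1 = −2·59 + 7·17
1 = 7·76 − 9·59
1 = −9·211 + 25·76
So 76·(25) ≡ 1 (mod 211), giving 76⁻¹ ≡ 25.
x ≡ 76⁻¹·203 ≡ 25·203 ≡ 11 (mod 211).

11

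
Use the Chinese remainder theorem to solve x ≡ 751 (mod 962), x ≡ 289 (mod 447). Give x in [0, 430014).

Write x = 751 + 962·k. Then 962·k ≡ 289 − 751 ≡ 432 (mod 447).
Need 962⁻¹ mod 447. Extended Euclid on (447, 68):
447 = 6·68 + 39
68 = 1·39 + 29
39 = 1·29 + 10
29 = 2·10 + 9
10 = 1·9 + 1
9 = 9·1 + 0
Back-substitute:
1 = 10 − 9
1 = −29 + 3·10
1 = 3·39 − 4·29
1 = −4·68 + 7·39
1 = 7·447 − 46·68
962⁻¹ ≡ 401 (mod 447), so k ≡ 401·432 ≡ 243 (mod 447).
x = 751 + 962·243 = 234517.

234517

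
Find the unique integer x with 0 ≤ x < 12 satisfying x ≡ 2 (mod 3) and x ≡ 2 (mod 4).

Write x = 2 + 3·k. Then 3·k ≡ 2 − 2 ≡ 0 (mod 4).
Need 3⁻¹ mod 4. Extended Euclid on (4, 3):
4 = 1*3 + 1
3 = 3*1 + 0
Back-substitute:
1 = 4 − 3
3⁻¹ ≡ 3 (mod 4), so k ≡ 3·0 ≡ 0 (mod 4).
x = 2 + 3·0 = 2.

2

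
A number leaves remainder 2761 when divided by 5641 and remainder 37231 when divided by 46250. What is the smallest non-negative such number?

173012231

Write x = 2761 + 5641·k. Then 5641·k ≡ 37231 − 2761 ≡ 34470 (mod 46250).
Need 5641⁻¹ mod 46250. Extended Euclid on (46250, 5641):
46250 = 8×5641 + 1122
5641 = 5×1122 + 31
1122 = 36×31 + 6
31 = 5×6 + 1
6 = 6×1 + 0
Back-substitute:
1 = 31 − 5·6
1 = −5·1122 + 181·31
1 = 181·5641 − 910·1122
1 = −910·46250 + 7461·5641
5641⁻¹ ≡ 7461 (mod 46250), so k ≡ 7461·34470 ≡ 30670 (mod 46250).
x = 2761 + 5641·30670 = 173012231.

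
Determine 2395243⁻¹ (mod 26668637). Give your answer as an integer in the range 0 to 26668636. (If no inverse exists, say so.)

25481708

Extended Euclidean algorithm:
26668637 = 11·2395243 + 320964
2395243 = 7·320964 + 148495
320964 = 2·148495 + 23974
148495 = 6·23974 + 4651
23974 = 5·4651 + 719
4651 = 6·719 + 337
719 = 2·337 + 45
337 = 7·45 + 22
45 = 2·22 + 1
22 = 22·1 + 0
gcd = 1, so the inverse exists. Back-substitute:
1 = 45 − 2·22
1 = −2·337 + 15·45
1 = 15·719 − 32·337
1 = −32·4651 + 207·719
1 = 207·23974 − 1067·4651
1 = −1067·148495 + 6609·23974
1 = 6609·320964 − 14285·148495
1 = −14285·2395243 + 106604·320964
1 = 106604·26668637 − 1186929·2395243
So 2395243·(-1186929) ≡ 1 (mod 26668637), and -1186929 ≡ 25481708 (mod 26668637).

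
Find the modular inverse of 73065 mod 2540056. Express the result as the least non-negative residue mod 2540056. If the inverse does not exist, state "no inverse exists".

115209

Run Euclid on (2540056, 73065):
2540056 = 34*73065 + 55846
73065 = 1*55846 + 17219
55846 = 3*17219 + 4189
17219 = 4*4189 + 463
4189 = 9*463 + 22
463 = 21*22 + 1
22 = 22*1 + 0
gcd = 1, so the inverse exists. Back-substitute:
1 = 463 − 21·22
1 = −21·4189 + 190·463
1 = 190·17219 − 781·4189
1 = −781·55846 + 2533·17219
1 = 2533·73065 − 3314·55846
1 = −3314·2540056 + 115209·73065
So 73065·115209 ≡ 1 (mod 2540056).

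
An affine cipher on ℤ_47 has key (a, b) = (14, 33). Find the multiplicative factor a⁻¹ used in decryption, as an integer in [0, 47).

gcd(47, 14) by repeated division:
47 = 3*14 + 5
14 = 2*5 + 4
5 = 1*4 + 1
4 = 4*1 + 0
The gcd is 1. Working backward:
1 = 5 − 4
1 = −14 + 3·5
1 = 3·47 − 10·14
Thus 14·(-10) ≡ 1 (mod 47); reducing, -10 mod 47 = 37.

37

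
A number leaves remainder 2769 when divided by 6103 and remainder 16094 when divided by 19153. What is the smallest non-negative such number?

87104785

Write x = 2769 + 6103·k. Then 6103·k ≡ 16094 − 2769 ≡ 13325 (mod 19153).
Need 6103⁻¹ mod 19153. Extended Euclid on (19153, 6103):
19153 = 3·6103 + 844
6103 = 7·844 + 195
844 = 4·195 + 64
195 = 3·64 + 3
64 = 21·3 + 1
3 = 3·1 + 0
Back-substitute:
1 = 64 − 21·3
1 = −21·195 + 64·64
1 = 64·844 − 277·195
1 = −277·6103 + 2003·844
1 = 2003·19153 − 6286·6103
6103⁻¹ ≡ 12867 (mod 19153), so k ≡ 12867·13325 ≡ 14272 (mod 19153).
x = 2769 + 6103·14272 = 87104785.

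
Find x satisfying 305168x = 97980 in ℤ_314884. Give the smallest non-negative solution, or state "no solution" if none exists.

First find gcd(305168, 314884):
314884 = 1×305168 + 9716
305168 = 31×9716 + 3972
9716 = 2×3972 + 1772
3972 = 2×1772 + 428
1772 = 4×428 + 60
428 = 7×60 + 8
60 = 7×8 + 4
8 = 2×4 + 0
gcd = 4 and 4 | 97980, so solutions exist. Divide through by 4: 76292x ≡ 24495 (mod 78721).
Now find 76292⁻¹ mod 78721:
78721 = 1*76292 + 2429
76292 = 31*2429 + 993
2429 = 2*993 + 443
993 = 2*443 + 107
443 = 4*107 + 15
107 = 7*15 + 2
15 = 7*2 + 1
2 = 2*1 + 0
Back-substitute:
1 = 15 − 7·2
1 = −7·107 + 50·15
1 = 50·443 − 207·107
1 = −207·993 + 464·443
1 = 464·2429 − 1135·993
1 = −1135·76292 + 35649·2429
1 = 35649·78721 − 36784·76292
So 76292·(-36784) ≡ 1 (mod 78721), i.e. 76292⁻¹ ≡ 41937.
Then x ≡ 41937·24495 ≡ 16486 (mod 78721); the smallest non-negative solution is x = 16486.

16486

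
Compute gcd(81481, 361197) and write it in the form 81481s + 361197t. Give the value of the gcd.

Apply Euclid's algorithm to 361197 and 81481:
361197 = 4*81481 + 35273
81481 = 2*35273 + 10935
35273 = 3*10935 + 2468
10935 = 4*2468 + 1063
2468 = 2*1063 + 342
1063 = 3*342 + 37
342 = 9*37 + 9
37 = 4*9 + 1
9 = 9*1 + 0
gcd(81481, 361197) = 1.
Back-substituting:
1 = 37 − 4·9
1 = −4·342 + 37·37
1 = 37·1063 − 115·342
1 = −115·2468 + 267·1063
1 = 267·10935 − 1183·2468
1 = −1183·35273 + 3816·10935
1 = 3816·81481 − 8815·35273
1 = −8815·361197 + 39076·81481
So 1 = (-8815)·361197 + (39076)·81481.

1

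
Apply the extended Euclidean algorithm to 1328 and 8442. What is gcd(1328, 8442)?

Euclidean algorithm:
8442 = 6×1328 + 474
1328 = 2×474 + 380
474 = 1×380 + 94
380 = 4×94 + 4
94 = 23×4 + 2
4 = 2×2 + 0
gcd(1328, 8442) = 2.
Working backward:
2 = 94 − 23·4
2 = −23·380 + 93·94
2 = 93·474 − 116·380
2 = −116·1328 + 325·474
2 = 325·8442 − 2066·1328
So 2 = (325)·8442 + (-2066)·1328.

2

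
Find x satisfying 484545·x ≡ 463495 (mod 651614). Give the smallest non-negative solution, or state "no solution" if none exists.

329059

First find gcd(484545, 651614):
651614 = 1*484545 + 167069
484545 = 2*167069 + 150407
167069 = 1*150407 + 16662
150407 = 9*16662 + 449
16662 = 37*449 + 49
449 = 9*49 + 8
49 = 6*8 + 1
8 = 8*1 + 0
gcd = 1, so a unique solution mod 651614 exists.
Back-substitute for the Bézout coefficients:
1 = 49 − 6·8
1 = −6·449 + 55·49
1 = 55·16662 − 2041·449
1 = −2041·150407 + 18424·16662
1 = 18424·167069 − 20465·150407
1 = −20465·484545 + 59354·167069
1 = 59354·651614 − 79819·484545
So 484545·(-79819) ≡ 1 (mod 651614), giving 484545⁻¹ ≡ 571795.
x ≡ 484545⁻¹·463495 ≡ 571795·463495 ≡ 329059 (mod 651614).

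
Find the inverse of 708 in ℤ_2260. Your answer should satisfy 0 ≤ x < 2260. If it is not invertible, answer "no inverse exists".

no inverse exists

Euclidean algorithm on 2260, 708:
2260 = 3*708 + 136
708 = 5*136 + 28
136 = 4*28 + 24
28 = 1*24 + 4
24 = 6*4 + 0
The gcd is 4, not 1, hence no inverse exists.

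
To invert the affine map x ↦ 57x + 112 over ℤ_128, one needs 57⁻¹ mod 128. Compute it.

9

gcd(128, 57) by repeated division:
128 = 2*57 + 14
57 = 4*14 + 1
14 = 14*1 + 0
gcd = 1, so the inverse exists. Back-substitute:
1 = 57 − 4·14
1 = −4·128 + 9·57
So 57·9 ≡ 1 (mod 128).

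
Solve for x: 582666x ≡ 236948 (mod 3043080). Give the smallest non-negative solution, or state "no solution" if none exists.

no solution

gcd(582666, 3043080):
3043080 = 5·582666 + 129750
582666 = 4·129750 + 63666
129750 = 2·63666 + 2418
63666 = 26·2418 + 798
2418 = 3·798 + 24
798 = 33·24 + 6
24 = 4·6 + 0
gcd = 6, but 6 ∤ 236948, so the congruence has no solution.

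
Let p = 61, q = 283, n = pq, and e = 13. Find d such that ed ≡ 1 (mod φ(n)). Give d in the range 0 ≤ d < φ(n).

14317

φ(n) = (p−1)(q−1) = 60·282 = 16920.
Need d with 13·d ≡ 1 (mod 16920). Apply the extended Euclidean algorithm:
16920 = 1301*13 + 7
13 = 1*7 + 6
7 = 1*6 + 1
6 = 6*1 + 0
Back-substitute:
1 = 7 − 6
1 = −13 + 2·7
1 = 2·16920 − 2603·13
So 13·(-2603) ≡ 1 (mod 16920), hence d ≡ -2603 ≡ 14317 (mod 16920).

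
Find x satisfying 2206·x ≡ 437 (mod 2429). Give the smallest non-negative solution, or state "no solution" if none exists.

913

First find gcd(2206, 2429):
2429 = 1×2206 + 223
2206 = 9×223 + 199
223 = 1×199 + 24
199 = 8×24 + 7
24 = 3×7 + 3
7 = 2×3 + 1
3 = 3×1 + 0
gcd = 1, so a unique solution mod 2429 exists.
Back-substitute for the Bézout coefficients:
1 = 7 − 2·3
1 = −2·24 + 7·7
1 = 7·199 − 58·24
1 = −58·223 + 65·199
1 = 65·2206 − 643·223
1 = −643·2429 + 708·2206
So 2206·(708) ≡ 1 (mod 2429), giving 2206⁻¹ ≡ 708.
x ≡ 2206⁻¹·437 ≡ 708·437 ≡ 913 (mod 2429).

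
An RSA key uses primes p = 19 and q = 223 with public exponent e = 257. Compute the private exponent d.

φ(n) = (p−1)(q−1) = 18·222 = 3996.
Need d with 257·d ≡ 1 (mod 3996). Apply the extended Euclidean algorithm:
3996 = 15·257 + 141
257 = 1·141 + 116
141 = 1·116 + 25
116 = 4·25 + 16
25 = 1·16 + 9
16 = 1·9 + 7
9 = 1·7 + 2
7 = 3·2 + 1
2 = 2·1 + 0
Back-substitute:
1 = 7 − 3·2
1 = −3·9 + 4·7
1 = 4·16 − 7·9
1 = −7·25 + 11·16
1 = 11·116 − 51·25
1 = −51·141 + 62·116
1 = 62·257 − 113·141
1 = −113·3996 + 1757·257
So 257·1757 ≡ 1 (mod 3996), hence d = 1757.

1757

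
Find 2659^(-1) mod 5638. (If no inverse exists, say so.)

Extended Euclidean algorithm:
5638 = 2·2659 + 320
2659 = 8·320 + 99
320 = 3·99 + 23
99 = 4·23 + 7
23 = 3·7 + 2
7 = 3·2 + 1
2 = 2·1 + 0
The gcd is 1. Working backward:
1 = 7 − 3·2
1 = −3·23 + 10·7
1 = 10·99 − 43·23
1 = −43·320 + 139·99
1 = 139·2659 − 1155·320
1 = −1155·5638 + 2449·2659
So 2659·2449 ≡ 1 (mod 5638).

2449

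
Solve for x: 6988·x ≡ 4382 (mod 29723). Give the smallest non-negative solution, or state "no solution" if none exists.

7274

First find gcd(6988, 29723):
29723 = 4*6988 + 1771
6988 = 3*1771 + 1675
1771 = 1*1675 + 96
1675 = 17*96 + 43
96 = 2*43 + 10
43 = 4*10 + 3
10 = 3*3 + 1
3 = 3*1 + 0
gcd = 1, so a unique solution mod 29723 exists.
Back-substitute for the Bézout coefficients:
1 = 10 − 3·3
1 = −3·43 + 13·10
1 = 13·96 − 29·43
1 = −29·1675 + 506·96
1 = 506·1771 − 535·1675
1 = −535·6988 + 2111·1771
1 = 2111·29723 − 8979·6988
So 6988·(-8979) ≡ 1 (mod 29723), giving 6988⁻¹ ≡ 20744.
x ≡ 6988⁻¹·4382 ≡ 20744·4382 ≡ 7274 (mod 29723).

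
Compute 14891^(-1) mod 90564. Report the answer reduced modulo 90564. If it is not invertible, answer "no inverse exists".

Apply the Euclidean algorithm to 90564 and 14891:
90564 = 6*14891 + 1218
14891 = 12*1218 + 275
1218 = 4*275 + 118
275 = 2*118 + 39
118 = 3*39 + 1
39 = 39*1 + 0
Since gcd(14891, 90564) = 1, back-substitute to write 1 as a combination:
1 = 118 − 3·39
1 = −3·275 + 7·118
1 = 7·1218 − 31·275
1 = −31·14891 + 379·1218
1 = 379·90564 − 2305·14891
Thus 14891·(-2305) ≡ 1 (mod 90564); reducing, -2305 mod 90564 = 88259.

88259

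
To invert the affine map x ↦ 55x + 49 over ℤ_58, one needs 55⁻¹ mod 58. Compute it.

19

gcd(58, 55) by repeated division:
58 = 1·55 + 3
55 = 18·3 + 1
3 = 3·1 + 0
gcd = 1, so the inverse exists. Back-substitute:
1 = 55 − 18·3
1 = −18·58 + 19·55
So 55·19 ≡ 1 (mod 58).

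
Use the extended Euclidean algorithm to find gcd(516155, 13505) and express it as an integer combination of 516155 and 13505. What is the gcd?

Repeated division:
516155 = 38*13505 + 2965
13505 = 4*2965 + 1645
2965 = 1*1645 + 1320
1645 = 1*1320 + 325
1320 = 4*325 + 20
325 = 16*20 + 5
20 = 4*5 + 0
gcd(516155, 13505) = 5.
Back-substituting:
5 = 325 − 16·20
5 = −16·1320 + 65·325
5 = 65·1645 − 81·1320
5 = −81·2965 + 146·1645
5 = 146·13505 − 665·2965
5 = −665·516155 + 25416·13505
So 5 = (-665)·516155 + (25416)·13505.

5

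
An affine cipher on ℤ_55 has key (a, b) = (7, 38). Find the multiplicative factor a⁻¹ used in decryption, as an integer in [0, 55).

Extended Euclidean algorithm:
55 = 7·7 + 6
7 = 1·6 + 1
6 = 6·1 + 0
The gcd is 1. Working backward:
1 = 7 − 6
1 = −55 + 8·7
So 7·8 ≡ 1 (mod 55).

8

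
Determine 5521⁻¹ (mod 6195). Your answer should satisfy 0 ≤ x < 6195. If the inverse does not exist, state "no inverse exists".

1921

Extended Euclidean algorithm:
6195 = 1·5521 + 674
5521 = 8·674 + 129
674 = 5·129 + 29
129 = 4·29 + 13
29 = 2·13 + 3
13 = 4·3 + 1
3 = 3·1 + 0
Since gcd(5521, 6195) = 1, back-substitute to write 1 as a combination:
1 = 13 − 4·3
1 = −4·29 + 9·13
1 = 9·129 − 40·29
1 = −40·674 + 209·129
1 = 209·5521 − 1712·674
1 = −1712·6195 + 1921·5521
So 5521·1921 ≡ 1 (mod 6195).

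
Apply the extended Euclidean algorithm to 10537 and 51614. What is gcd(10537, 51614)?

Repeated division:
51614 = 4*10537 + 9466
10537 = 1*9466 + 1071
9466 = 8*1071 + 898
1071 = 1*898 + 173
898 = 5*173 + 33
173 = 5*33 + 8
33 = 4*8 + 1
8 = 8*1 + 0
gcd(10537, 51614) = 1.
Express as a combination:
1 = 33 − 4·8
1 = −4·173 + 21·33
1 = 21·898 − 109·173
1 = −109·1071 + 130·898
1 = 130·9466 − 1149·1071
1 = −1149·10537 + 1279·9466
1 = 1279·51614 − 6265·10537
So 1 = (1279)·51614 + (-6265)·10537.

1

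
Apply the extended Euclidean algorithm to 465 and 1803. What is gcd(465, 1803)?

3

Euclidean algorithm:
1803 = 3·465 + 408
465 = 1·408 + 57
408 = 7·57 + 9
57 = 6·9 + 3
9 = 3·3 + 0
gcd(465, 1803) = 3.
Back-substituting:
3 = 57 − 6·9
3 = −6·408 + 43·57
3 = 43·465 − 49·408
3 = −49·1803 + 190·465
So 3 = (-49)·1803 + (190)·465.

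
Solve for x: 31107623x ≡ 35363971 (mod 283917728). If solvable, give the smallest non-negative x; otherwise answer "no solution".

First find gcd(31107623, 283917728):
283917728 = 9·31107623 + 3949121
31107623 = 7·3949121 + 3463776
3949121 = 1·3463776 + 485345
3463776 = 7·485345 + 66361
485345 = 7·66361 + 20818
66361 = 3·20818 + 3907
20818 = 5·3907 + 1283
3907 = 3·1283 + 58
1283 = 22·58 + 7
58 = 8·7 + 2
7 = 3·2 + 1
2 = 2·1 + 0
gcd = 1, so a unique solution mod 283917728 exists.
Back-substitute for the Bézout coefficients:
1 = 7 − 3·2
1 = −3·58 + 25·7
1 = 25·1283 − 553·58
1 = −553·3907 + 1684·1283
1 = 1684·20818 − 8973·3907
1 = −8973·66361 + 28603·20818
1 = 28603·485345 − 209194·66361
1 = −209194·3463776 + 1492961·485345
1 = 1492961·3949121 − 1702155·3463776
1 = −1702155·31107623 + 13408046·3949121
1 = 13408046·283917728 − 122374569·31107623
So 31107623·(-122374569) ≡ 1 (mod 283917728), giving 31107623⁻¹ ≡ 161543159.
x ≡ 31107623⁻¹·35363971 ≡ 161543159·35363971 ≡ 181667045 (mod 283917728).

181667045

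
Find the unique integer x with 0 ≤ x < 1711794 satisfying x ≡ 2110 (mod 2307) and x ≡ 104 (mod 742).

Write x = 2110 + 2307·k. Then 2307·k ≡ 104 − 2110 ≡ 220 (mod 742).
Need 2307⁻¹ mod 742. Extended Euclid on (742, 81):
742 = 9*81 + 13
81 = 6*13 + 3
13 = 4*3 + 1
3 = 3*1 + 0
Back-substitute:
1 = 13 − 4·3
1 = −4·81 + 25·13
1 = 25·742 − 229·81
2307⁻¹ ≡ 513 (mod 742), so k ≡ 513·220 ≡ 76 (mod 742).
x = 2110 + 2307·76 = 177442.

177442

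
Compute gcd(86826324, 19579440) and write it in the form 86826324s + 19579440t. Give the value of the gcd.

Repeated division:
86826324 = 4×19579440 + 8508564
19579440 = 2×8508564 + 2562312
8508564 = 3×2562312 + 821628
2562312 = 3×821628 + 97428
821628 = 8×97428 + 42204
97428 = 2×42204 + 13020
42204 = 3×13020 + 3144
13020 = 4×3144 + 444
3144 = 7×444 + 36
444 = 12×36 + 12
36 = 3×12 + 0
gcd(86826324, 19579440) = 12.
Working backward:
12 = 444 − 12·36
12 = −12·3144 + 85·444
12 = 85·13020 − 352·3144
12 = −352·42204 + 1141·13020
12 = 1141·97428 − 2634·42204
12 = −2634·821628 + 22213·97428
12 = 22213·2562312 − 69273·821628
12 = −69273·8508564 + 230032·2562312
12 = 230032·19579440 − 529337·8508564
12 = −529337·86826324 + 2347380·19579440
So 12 = (-529337)·86826324 + (2347380)·19579440.

12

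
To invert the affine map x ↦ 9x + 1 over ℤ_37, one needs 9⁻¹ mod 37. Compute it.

Run Euclid on (37, 9):
37 = 4·9 + 1
9 = 9·1 + 0
Since gcd(9, 37) = 1, back-substitute to write 1 as a combination:
1 = 37 − 4·9
So 9·(-4) ≡ 1 (mod 37), and -4 ≡ 33 (mod 37).

33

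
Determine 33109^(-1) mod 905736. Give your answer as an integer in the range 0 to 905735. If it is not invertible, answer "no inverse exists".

gcd(905736, 33109) by repeated division:
905736 = 27×33109 + 11793
33109 = 2×11793 + 9523
11793 = 1×9523 + 2270
9523 = 4×2270 + 443
2270 = 5×443 + 55
443 = 8×55 + 3
55 = 18×3 + 1
3 = 3×1 + 0
The gcd is 1. Working backward:
1 = 55 − 18·3
1 = −18·443 + 145·55
1 = 145·2270 − 743·443
1 = −743·9523 + 3117·2270
1 = 3117·11793 − 3860·9523
1 = −3860·33109 + 10837·11793
1 = 10837·905736 − 296459·33109
Hence 33109⁻¹ ≡ -296459 ≡ 609277 (mod 905736).

609277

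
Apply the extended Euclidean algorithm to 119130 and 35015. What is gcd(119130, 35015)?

Repeated division:
119130 = 3·35015 + 14085
35015 = 2·14085 + 6845
14085 = 2·6845 + 395
6845 = 17·395 + 130
395 = 3·130 + 5
130 = 26·5 + 0
gcd(119130, 35015) = 5.
Back-substituting:
5 = 395 − 3·130
5 = −3·6845 + 52·395
5 = 52·14085 − 107·6845
5 = −107·35015 + 266·14085
5 = 266·119130 − 905·35015
So 5 = (266)·119130 + (-905)·35015.

5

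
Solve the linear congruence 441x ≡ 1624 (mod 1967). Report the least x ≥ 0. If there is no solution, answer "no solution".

First find gcd(441, 1967):
1967 = 4*441 + 203
441 = 2*203 + 35
203 = 5*35 + 28
35 = 1*28 + 7
28 = 4*7 + 0
gcd = 7 and 7 | 1624, so solutions exist. Divide through by 7: 63x ≡ 232 (mod 281).
Now find 63⁻¹ mod 281:
281 = 4*63 + 29
63 = 2*29 + 5
29 = 5*5 + 4
5 = 1*4 + 1
4 = 4*1 + 0
Back-substitute:
1 = 5 − 4
1 = −29 + 6·5
1 = 6·63 − 13·29
1 = −13·281 + 58·63
So 63⁻¹ ≡ 58 (mod 281).
Then x ≡ 58·232 ≡ 249 (mod 281); the smallest non-negative solution is x = 249.

249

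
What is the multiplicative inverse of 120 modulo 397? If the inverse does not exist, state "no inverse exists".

gcd(397, 120) by repeated division:
397 = 3*120 + 37
120 = 3*37 + 9
37 = 4*9 + 1
9 = 9*1 + 0
Since gcd(120, 397) = 1, back-substitute to write 1 as a combination:
1 = 37 − 4·9
1 = −4·120 + 13·37
1 = 13·397 − 43·120
Thus 120·(-43) ≡ 1 (mod 397); reducing, -43 mod 397 = 354.

354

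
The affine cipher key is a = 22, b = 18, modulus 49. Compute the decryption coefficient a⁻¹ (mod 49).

gcd(49, 22) by repeated division:
49 = 2*22 + 5
22 = 4*5 + 2
5 = 2*2 + 1
2 = 2*1 + 0
The gcd is 1. Working backward:
1 = 5 − 2·2
1 = −2·22 + 9·5
1 = 9·49 − 20·22
Thus 22·(-20) ≡ 1 (mod 49); reducing, -20 mod 49 = 29.

29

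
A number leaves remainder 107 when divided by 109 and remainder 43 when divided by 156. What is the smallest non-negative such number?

979

Write x = 107 + 109·k. Then 109·k ≡ 43 − 107 ≡ 92 (mod 156).
Need 109⁻¹ mod 156. Extended Euclid on (156, 109):
156 = 1×109 + 47
109 = 2×47 + 15
47 = 3×15 + 2
15 = 7×2 + 1
2 = 2×1 + 0
Back-substitute:
1 = 15 − 7·2
1 = −7·47 + 22·15
1 = 22·109 − 51·47
1 = −51·156 + 73·109
109⁻¹ ≡ 73 (mod 156), so k ≡ 73·92 ≡ 8 (mod 156).
x = 107 + 109·8 = 979.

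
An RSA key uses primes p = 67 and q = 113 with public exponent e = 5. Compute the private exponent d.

2957

φ(n) = (p−1)(q−1) = 66·112 = 7392.
Need d with 5·d ≡ 1 (mod 7392). Apply the extended Euclidean algorithm:
7392 = 1478·5 + 2
5 = 2·2 + 1
2 = 2·1 + 0
Back-substitute:
1 = 5 − 2·2
1 = −2·7392 + 2957·5
So 5·2957 ≡ 1 (mod 7392), hence d = 2957.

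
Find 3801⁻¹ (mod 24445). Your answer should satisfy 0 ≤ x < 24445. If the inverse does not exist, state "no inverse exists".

Run Euclid on (24445, 3801):
24445 = 6*3801 + 1639
3801 = 2*1639 + 523
1639 = 3*523 + 70
523 = 7*70 + 33
70 = 2*33 + 4
33 = 8*4 + 1
4 = 4*1 + 0
Since gcd(3801, 24445) = 1, back-substitute to write 1 as a combination:
1 = 33 − 8·4
1 = −8·70 + 17·33
1 = 17·523 − 127·70
1 = −127·1639 + 398·523
1 = 398·3801 − 923·1639
1 = −923·24445 + 5936·3801
So 3801·5936 ≡ 1 (mod 24445).

5936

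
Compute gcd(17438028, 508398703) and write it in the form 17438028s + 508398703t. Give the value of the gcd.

Apply Euclid's algorithm to 508398703 and 17438028:
508398703 = 29·17438028 + 2695891
17438028 = 6·2695891 + 1262682
2695891 = 2·1262682 + 170527
1262682 = 7·170527 + 68993
170527 = 2·68993 + 32541
68993 = 2·32541 + 3911
32541 = 8·3911 + 1253
3911 = 3·1253 + 152
1253 = 8·152 + 37
152 = 4·37 + 4
37 = 9·4 + 1
4 = 4·1 + 0
gcd(17438028, 508398703) = 1.
Working backward:
1 = 37 − 9·4
1 = −9·152 + 37·37
1 = 37·1253 − 305·152
1 = −305·3911 + 952·1253
1 = 952·32541 − 7921·3911
1 = −7921·68993 + 16794·32541
1 = 16794·170527 − 41509·68993
1 = −41509·1262682 + 307357·170527
1 = 307357·2695891 − 656223·1262682
1 = −656223·17438028 + 4244695·2695891
1 = 4244695·508398703 − 123752378·17438028
So 1 = (4244695)·508398703 + (-123752378)·17438028.

1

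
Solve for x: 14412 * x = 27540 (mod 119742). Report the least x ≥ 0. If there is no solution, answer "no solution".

8111

First find gcd(14412, 119742):
119742 = 8·14412 + 4446
14412 = 3·4446 + 1074
4446 = 4·1074 + 150
1074 = 7·150 + 24
150 = 6·24 + 6
24 = 4·6 + 0
gcd = 6 and 6 | 27540, so solutions exist. Divide through by 6: 2402x ≡ 4590 (mod 19957).
Now find 2402⁻¹ mod 19957:
19957 = 8·2402 + 741
2402 = 3·741 + 179
741 = 4·179 + 25
179 = 7·25 + 4
25 = 6·4 + 1
4 = 4·1 + 0
Back-substitute:
1 = 25 − 6·4
1 = −6·179 + 43·25
1 = 43·741 − 178·179
1 = −178·2402 + 577·741
1 = 577·19957 − 4794·2402
So 2402·(-4794) ≡ 1 (mod 19957), i.e. 2402⁻¹ ≡ 15163.
Then x ≡ 15163·4590 ≡ 8111 (mod 19957); the smallest non-negative solution is x = 8111.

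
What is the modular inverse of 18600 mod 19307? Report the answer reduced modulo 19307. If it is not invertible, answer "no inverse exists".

3277

gcd(19307, 18600) by repeated division:
19307 = 1*18600 + 707
18600 = 26*707 + 218
707 = 3*218 + 53
218 = 4*53 + 6
53 = 8*6 + 5
6 = 1*5 + 1
5 = 5*1 + 0
Since gcd(18600, 19307) = 1, back-substitute to write 1 as a combination:
1 = 6 − 5
1 = −53 + 9·6
1 = 9·218 − 37·53
1 = −37·707 + 120·218
1 = 120·18600 − 3157·707
1 = −3157·19307 + 3277·18600
So 18600·3277 ≡ 1 (mod 19307).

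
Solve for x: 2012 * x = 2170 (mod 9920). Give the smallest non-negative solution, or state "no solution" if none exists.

gcd(2012, 9920):
9920 = 4·2012 + 1872
2012 = 1·1872 + 140
1872 = 13·140 + 52
140 = 2·52 + 36
52 = 1·36 + 16
36 = 2·16 + 4
16 = 4·4 + 0
gcd = 4, but 4 ∤ 2170, so the congruence has no solution.

no solution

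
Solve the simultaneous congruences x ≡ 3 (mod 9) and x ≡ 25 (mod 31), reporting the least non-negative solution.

273

Write x = 3 + 9·k. Then 9·k ≡ 25 − 3 ≡ 22 (mod 31).
Need 9⁻¹ mod 31. Extended Euclid on (31, 9):
31 = 3×9 + 4
9 = 2×4 + 1
4 = 4×1 + 0
Back-substitute:
1 = 9 − 2·4
1 = −2·31 + 7·9
9⁻¹ ≡ 7 (mod 31), so k ≡ 7·22 ≡ 30 (mod 31).
x = 3 + 9·30 = 273.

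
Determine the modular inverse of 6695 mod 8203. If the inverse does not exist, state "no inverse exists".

Euclidean algorithm on 8203, 6695:
8203 = 1*6695 + 1508
6695 = 4*1508 + 663
1508 = 2*663 + 182
663 = 3*182 + 117
182 = 1*117 + 65
117 = 1*65 + 52
65 = 1*52 + 13
52 = 4*13 + 0
The gcd is 13, not 1, hence no inverse exists.

no inverse exists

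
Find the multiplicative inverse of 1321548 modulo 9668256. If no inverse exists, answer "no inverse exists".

no inverse exists

Compute gcd(1321548, 9668256):
9668256 = 7·1321548 + 417420
1321548 = 3·417420 + 69288
417420 = 6·69288 + 1692
69288 = 40·1692 + 1608
1692 = 1·1608 + 84
1608 = 19·84 + 12
84 = 7·12 + 0
gcd(1321548, 9668256) = 12 ≠ 1, so 1321548 has no multiplicative inverse modulo 9668256.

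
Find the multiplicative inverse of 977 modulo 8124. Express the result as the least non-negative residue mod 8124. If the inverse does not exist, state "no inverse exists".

Run Euclid on (8124, 977):
8124 = 8·977 + 308
977 = 3·308 + 53
308 = 5·53 + 43
53 = 1·43 + 10
43 = 4·10 + 3
10 = 3·3 + 1
3 = 3·1 + 0
The gcd is 1. Working backward:
1 = 10 − 3·3
1 = −3·43 + 13·10
1 = 13·53 − 16·43
1 = −16·308 + 93·53
1 = 93·977 − 295·308
1 = −295·8124 + 2453·977
So 977·2453 ≡ 1 (mod 8124).

2453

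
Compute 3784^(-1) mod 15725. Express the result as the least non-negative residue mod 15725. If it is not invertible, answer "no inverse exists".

gcd(15725, 3784) by repeated division:
15725 = 4*3784 + 589
3784 = 6*589 + 250
589 = 2*250 + 89
250 = 2*89 + 72
89 = 1*72 + 17
72 = 4*17 + 4
17 = 4*4 + 1
4 = 4*1 + 0
The gcd is 1. Working backward:
1 = 17 − 4·4
1 = −4·72 + 17·17
1 = 17·89 − 21·72
1 = −21·250 + 59·89
1 = 59·589 − 139·250
1 = −139·3784 + 893·589
1 = 893·15725 − 3711·3784
Thus 3784·(-3711) ≡ 1 (mod 15725); reducing, -3711 mod 15725 = 12014.

12014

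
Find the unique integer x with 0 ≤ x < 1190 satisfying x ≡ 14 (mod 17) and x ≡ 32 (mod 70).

Write x = 14 + 17·k. Then 17·k ≡ 32 − 14 ≡ 18 (mod 70).
Need 17⁻¹ mod 70. Extended Euclid on (70, 17):
70 = 4*17 + 2
17 = 8*2 + 1
2 = 2*1 + 0
Back-substitute:
1 = 17 − 8·2
1 = −8·70 + 33·17
17⁻¹ ≡ 33 (mod 70), so k ≡ 33·18 ≡ 34 (mod 70).
x = 14 + 17·34 = 592.

592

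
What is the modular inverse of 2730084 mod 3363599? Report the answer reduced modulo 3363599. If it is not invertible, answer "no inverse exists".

185267

gcd(3363599, 2730084) by repeated division:
3363599 = 1·2730084 + 633515
2730084 = 4·633515 + 196024
633515 = 3·196024 + 45443
196024 = 4·45443 + 14252
45443 = 3·14252 + 2687
14252 = 5·2687 + 817
2687 = 3·817 + 236
817 = 3·236 + 109
236 = 2·109 + 18
109 = 6·18 + 1
18 = 18·1 + 0
gcd = 1, so the inverse exists. Back-substitute:
1 = 109 − 6·18
1 = −6·236 + 13·109
1 = 13·817 − 45·236
1 = −45·2687 + 148·817
1 = 148·14252 − 785·2687
1 = −785·45443 + 2503·14252
1 = 2503·196024 − 10797·45443
1 = −10797·633515 + 34894·196024
1 = 34894·2730084 − 150373·633515
1 = −150373·3363599 + 185267·2730084
So 2730084·185267 ≡ 1 (mod 3363599).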